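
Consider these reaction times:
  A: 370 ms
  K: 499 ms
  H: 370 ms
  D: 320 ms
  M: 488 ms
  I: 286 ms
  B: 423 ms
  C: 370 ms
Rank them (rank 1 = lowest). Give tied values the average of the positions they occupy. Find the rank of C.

Sorted (ascending): 286, 320, 370, 370, 370, 423, 488, 499
The 3 values of 370 occupy positions 3–5 → average rank 4.
C has value 370 ms → rank 4.

4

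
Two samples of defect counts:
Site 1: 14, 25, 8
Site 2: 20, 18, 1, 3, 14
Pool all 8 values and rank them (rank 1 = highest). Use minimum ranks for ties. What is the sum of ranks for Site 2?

24

Sorted (descending): 25, 20, 18, 14, 14, 8, 3, 1
The 2 values of 14 occupy positions 4–5 → each gets rank 4.
Site 2 values → pooled ranks: 20→2, 18→3, 1→8, 3→7, 14→4
Rank sum = 2 + 3 + 8 + 7 + 4 = 24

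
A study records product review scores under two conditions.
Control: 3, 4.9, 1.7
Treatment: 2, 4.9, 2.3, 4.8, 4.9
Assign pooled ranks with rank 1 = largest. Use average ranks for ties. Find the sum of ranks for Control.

Sorted (descending): 4.9, 4.9, 4.9, 4.8, 3, 2.3, 2, 1.7
The 3 values of 4.9 occupy positions 1–3 → average rank 2.
Control values → pooled ranks: 3→5, 4.9→2, 1.7→8
Rank sum = 5 + 2 + 8 = 15

15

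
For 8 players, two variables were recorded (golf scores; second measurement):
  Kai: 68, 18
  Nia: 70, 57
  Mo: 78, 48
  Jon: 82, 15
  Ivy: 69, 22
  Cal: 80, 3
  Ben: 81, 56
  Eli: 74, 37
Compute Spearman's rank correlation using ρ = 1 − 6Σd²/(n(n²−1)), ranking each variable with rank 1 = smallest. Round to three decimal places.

-0.143

Ranks of variable 1: 1, 3, 5, 8, 2, 6, 7, 4
Ranks of variable 2: 3, 8, 6, 2, 4, 1, 7, 5
d = r₁ − r₂: -2, -5, -1, 6, -2, 5, 0, -1
d²: 4, 25, 1, 36, 4, 25, 0, 1; Σd² = 96
ρ = 1 − 6·96/(8·63) = 1 − 576/504 = -0.143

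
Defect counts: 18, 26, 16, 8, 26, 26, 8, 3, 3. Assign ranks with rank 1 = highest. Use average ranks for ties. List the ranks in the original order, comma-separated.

4, 2, 5, 6.5, 2, 2, 6.5, 8.5, 8.5

Sorted (descending): 26, 26, 26, 18, 16, 8, 8, 3, 3
The 3 values of 26 occupy positions 1–3 → average rank 2.
The 2 values of 8 occupy positions 6–7 → average rank (6+7)/2 = 6.5.
The 2 values of 3 occupy positions 8–9 → average rank (8+9)/2 = 8.5.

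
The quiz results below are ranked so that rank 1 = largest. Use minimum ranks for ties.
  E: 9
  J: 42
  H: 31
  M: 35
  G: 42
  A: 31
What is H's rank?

Sorted (descending): 42, 42, 35, 31, 31, 9
The 2 values of 42 occupy positions 1–2 → each gets rank 1.
The 2 values of 31 occupy positions 4–5 → each gets rank 4.
H has value 31 → rank 4.

4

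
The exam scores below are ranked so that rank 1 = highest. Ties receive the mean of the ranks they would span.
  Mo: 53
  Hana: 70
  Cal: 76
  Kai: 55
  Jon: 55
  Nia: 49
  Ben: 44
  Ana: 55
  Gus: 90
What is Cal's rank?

Sorted (descending): 90, 76, 70, 55, 55, 55, 53, 49, 44
The 3 values of 55 occupy positions 4–6 → average rank 5.
Cal has value 76 → rank 2.

2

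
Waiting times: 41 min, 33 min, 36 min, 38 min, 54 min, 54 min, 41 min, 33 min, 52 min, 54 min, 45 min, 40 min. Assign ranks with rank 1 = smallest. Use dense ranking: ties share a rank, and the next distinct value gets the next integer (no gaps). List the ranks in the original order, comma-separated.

5, 1, 2, 3, 8, 8, 5, 1, 7, 8, 6, 4

Sorted (ascending): 33, 33, 36, 38, 40, 41, 41, 45, 52, 54, 54, 54
The 2 values of 33 share dense rank 1.
The 2 values of 41 share dense rank 5.
The 3 values of 54 share dense rank 8.
Remaining distinct values take the next consecutive integers.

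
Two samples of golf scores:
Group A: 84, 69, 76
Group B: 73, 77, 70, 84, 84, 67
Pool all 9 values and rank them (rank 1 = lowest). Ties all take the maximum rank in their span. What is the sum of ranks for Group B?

Sorted (ascending): 67, 69, 70, 73, 76, 77, 84, 84, 84
The 3 values of 84 occupy positions 7–9 → each gets rank 9.
Group B values → pooled ranks: 73→4, 77→6, 70→3, 84→9, 84→9, 67→1
Rank sum = 4 + 6 + 3 + 9 + 9 + 1 = 32

32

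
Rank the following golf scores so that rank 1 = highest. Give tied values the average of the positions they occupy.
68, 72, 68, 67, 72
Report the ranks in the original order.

Sorted (descending): 72, 72, 68, 68, 67
The 2 values of 72 occupy positions 1–2 → average rank (1+2)/2 = 1.5.
The 2 values of 68 occupy positions 3–4 → average rank (3+4)/2 = 3.5.

3.5, 1.5, 3.5, 5, 1.5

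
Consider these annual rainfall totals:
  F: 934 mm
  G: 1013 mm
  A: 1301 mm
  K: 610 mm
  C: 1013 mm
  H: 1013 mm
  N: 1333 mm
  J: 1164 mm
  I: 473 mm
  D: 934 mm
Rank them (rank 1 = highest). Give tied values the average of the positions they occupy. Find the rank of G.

5

Sorted (descending): 1333, 1301, 1164, 1013, 1013, 1013, 934, 934, 610, 473
The 3 values of 1013 occupy positions 4–6 → average rank 5.
The 2 values of 934 occupy positions 7–8 → average rank (7+8)/2 = 7.5.
G has value 1013 mm → rank 5.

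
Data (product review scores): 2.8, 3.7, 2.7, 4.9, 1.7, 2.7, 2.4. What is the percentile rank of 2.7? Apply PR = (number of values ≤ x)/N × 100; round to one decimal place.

N = 7.
Strictly below 2.7: 2. Equal to 2.7: 2.
PR = 4/7 × 100 = 57.1

57.1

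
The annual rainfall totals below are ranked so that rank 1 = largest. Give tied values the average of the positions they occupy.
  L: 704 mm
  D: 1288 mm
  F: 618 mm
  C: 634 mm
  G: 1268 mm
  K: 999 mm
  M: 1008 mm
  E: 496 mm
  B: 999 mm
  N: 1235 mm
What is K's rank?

5.5

Sorted (descending): 1288, 1268, 1235, 1008, 999, 999, 704, 634, 618, 496
The 2 values of 999 occupy positions 5–6 → average rank (5+6)/2 = 5.5.
K has value 999 mm → rank 5.5.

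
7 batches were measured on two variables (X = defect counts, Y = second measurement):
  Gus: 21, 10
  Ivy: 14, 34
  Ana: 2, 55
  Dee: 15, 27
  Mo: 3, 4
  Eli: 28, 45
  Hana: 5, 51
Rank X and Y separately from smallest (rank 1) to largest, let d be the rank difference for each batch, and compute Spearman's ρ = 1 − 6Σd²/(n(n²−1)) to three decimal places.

-0.250

Ranks of variable 1: 6, 4, 1, 5, 2, 7, 3
Ranks of variable 2: 2, 4, 7, 3, 1, 5, 6
d = r₁ − r₂: 4, 0, -6, 2, 1, 2, -3
d²: 16, 0, 36, 4, 1, 4, 9; Σd² = 70
ρ = 1 − 6·70/(7·48) = 1 − 420/336 = -0.250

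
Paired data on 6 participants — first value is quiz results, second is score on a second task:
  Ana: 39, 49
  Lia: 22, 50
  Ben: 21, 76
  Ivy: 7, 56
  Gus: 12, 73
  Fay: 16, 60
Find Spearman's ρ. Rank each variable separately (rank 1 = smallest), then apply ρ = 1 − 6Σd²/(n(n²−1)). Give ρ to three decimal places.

Ranks of variable 1: 6, 5, 4, 1, 2, 3
Ranks of variable 2: 1, 2, 6, 3, 5, 4
d = r₁ − r₂: 5, 3, -2, -2, -3, -1
d²: 25, 9, 4, 4, 9, 1; Σd² = 52
ρ = 1 − 6·52/(6·35) = 1 − 312/210 = -0.486

-0.486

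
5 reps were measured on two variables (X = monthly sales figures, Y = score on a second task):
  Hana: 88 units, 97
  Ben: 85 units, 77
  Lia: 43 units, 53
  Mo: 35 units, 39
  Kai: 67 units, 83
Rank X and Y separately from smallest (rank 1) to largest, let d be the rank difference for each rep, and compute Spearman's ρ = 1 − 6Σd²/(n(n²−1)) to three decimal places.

Ranks of variable 1: 5, 4, 2, 1, 3
Ranks of variable 2: 5, 3, 2, 1, 4
d = r₁ − r₂: 0, 1, 0, 0, -1
d²: 0, 1, 0, 0, 1; Σd² = 2
ρ = 1 − 6·2/(5·24) = 1 − 12/120 = 0.900

0.900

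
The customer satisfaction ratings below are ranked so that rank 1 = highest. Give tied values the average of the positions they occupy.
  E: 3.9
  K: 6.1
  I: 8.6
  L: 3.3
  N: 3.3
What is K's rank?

2

Sorted (descending): 8.6, 6.1, 3.9, 3.3, 3.3
The 2 values of 3.3 occupy positions 4–5 → average rank (4+5)/2 = 4.5.
K has value 6.1 → rank 2.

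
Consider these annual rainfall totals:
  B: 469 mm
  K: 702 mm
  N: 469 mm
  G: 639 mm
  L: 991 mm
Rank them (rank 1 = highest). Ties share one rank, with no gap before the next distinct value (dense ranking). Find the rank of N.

Sorted (descending): 991, 702, 639, 469, 469
The 2 values of 469 share dense rank 4.
Remaining distinct values take the next consecutive integers.
N has value 469 mm → rank 4.

4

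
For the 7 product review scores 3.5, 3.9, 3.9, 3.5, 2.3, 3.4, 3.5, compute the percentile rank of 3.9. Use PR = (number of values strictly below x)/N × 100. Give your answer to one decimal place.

71.4

N = 7.
Strictly below 3.9: 5. Equal to 3.9: 2.
PR = 5/7 × 100 = 71.4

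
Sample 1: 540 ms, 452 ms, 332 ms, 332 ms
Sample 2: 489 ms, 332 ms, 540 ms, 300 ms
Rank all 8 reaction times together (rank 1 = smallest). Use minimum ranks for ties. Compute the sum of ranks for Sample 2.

Sorted (ascending): 300, 332, 332, 332, 452, 489, 540, 540
The 3 values of 332 occupy positions 2–4 → each gets rank 2.
The 2 values of 540 occupy positions 7–8 → each gets rank 7.
Sample 2 values → pooled ranks: 489→6, 332→2, 540→7, 300→1
Rank sum = 6 + 2 + 7 + 1 = 16

16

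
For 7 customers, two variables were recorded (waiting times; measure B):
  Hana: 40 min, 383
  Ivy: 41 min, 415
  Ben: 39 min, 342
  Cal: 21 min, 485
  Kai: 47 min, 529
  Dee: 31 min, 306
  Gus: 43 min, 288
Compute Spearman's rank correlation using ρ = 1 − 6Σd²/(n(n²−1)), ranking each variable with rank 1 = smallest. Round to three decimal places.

Ranks of variable 1: 4, 5, 3, 1, 7, 2, 6
Ranks of variable 2: 4, 5, 3, 6, 7, 2, 1
d = r₁ − r₂: 0, 0, 0, -5, 0, 0, 5
d²: 0, 0, 0, 25, 0, 0, 25; Σd² = 50
ρ = 1 − 6·50/(7·48) = 1 − 300/336 = 0.107

0.107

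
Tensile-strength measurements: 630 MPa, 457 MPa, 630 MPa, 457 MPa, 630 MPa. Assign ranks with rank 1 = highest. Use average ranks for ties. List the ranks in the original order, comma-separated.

Sorted (descending): 630, 630, 630, 457, 457
The 3 values of 630 occupy positions 1–3 → average rank 2.
The 2 values of 457 occupy positions 4–5 → average rank (4+5)/2 = 4.5.

2, 4.5, 2, 4.5, 2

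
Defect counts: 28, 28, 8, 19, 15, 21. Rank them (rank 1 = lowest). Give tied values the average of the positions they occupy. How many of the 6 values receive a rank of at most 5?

4

Sorted (ascending): 8, 15, 19, 21, 28, 28
The 2 values of 28 occupy positions 5–6 → average rank (5+6)/2 = 5.5.
Ranks ≤ 5: {1, 2, 3, 4} → 4 values.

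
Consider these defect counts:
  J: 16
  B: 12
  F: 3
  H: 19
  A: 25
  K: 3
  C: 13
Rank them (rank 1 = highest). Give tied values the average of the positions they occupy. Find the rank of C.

Sorted (descending): 25, 19, 16, 13, 12, 3, 3
The 2 values of 3 occupy positions 6–7 → average rank (6+7)/2 = 6.5.
C has value 13 → rank 4.

4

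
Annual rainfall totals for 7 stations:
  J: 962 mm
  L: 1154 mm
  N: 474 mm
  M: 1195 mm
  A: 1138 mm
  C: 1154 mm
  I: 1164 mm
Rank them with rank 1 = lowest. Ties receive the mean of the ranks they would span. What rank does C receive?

Sorted (ascending): 474, 962, 1138, 1154, 1154, 1164, 1195
The 2 values of 1154 occupy positions 4–5 → average rank (4+5)/2 = 4.5.
C has value 1154 mm → rank 4.5.

4.5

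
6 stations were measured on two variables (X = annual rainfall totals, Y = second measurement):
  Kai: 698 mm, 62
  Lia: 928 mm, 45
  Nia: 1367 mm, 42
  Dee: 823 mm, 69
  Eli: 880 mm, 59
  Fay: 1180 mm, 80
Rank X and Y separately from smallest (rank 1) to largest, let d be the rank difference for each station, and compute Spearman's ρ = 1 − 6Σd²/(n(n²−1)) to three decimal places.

-0.371

Ranks of variable 1: 1, 4, 6, 2, 3, 5
Ranks of variable 2: 4, 2, 1, 5, 3, 6
d = r₁ − r₂: -3, 2, 5, -3, 0, -1
d²: 9, 4, 25, 9, 0, 1; Σd² = 48
ρ = 1 − 6·48/(6·35) = 1 − 288/210 = -0.371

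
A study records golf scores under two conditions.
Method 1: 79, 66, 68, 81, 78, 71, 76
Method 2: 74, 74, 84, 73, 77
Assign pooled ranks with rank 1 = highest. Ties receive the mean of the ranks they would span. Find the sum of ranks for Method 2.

Sorted (descending): 84, 81, 79, 78, 77, 76, 74, 74, 73, 71, 68, 66
The 2 values of 74 occupy positions 7–8 → average rank (7+8)/2 = 7.5.
Method 2 values → pooled ranks: 74→7.5, 74→7.5, 84→1, 73→9, 77→5
Rank sum = 7.5 + 7.5 + 1 + 9 + 5 = 30

30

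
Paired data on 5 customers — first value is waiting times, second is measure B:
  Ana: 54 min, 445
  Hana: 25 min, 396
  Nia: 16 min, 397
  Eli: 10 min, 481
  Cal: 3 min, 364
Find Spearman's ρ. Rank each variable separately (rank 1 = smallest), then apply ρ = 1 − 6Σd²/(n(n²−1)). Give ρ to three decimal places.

0.300

Ranks of variable 1: 5, 4, 3, 2, 1
Ranks of variable 2: 4, 2, 3, 5, 1
d = r₁ − r₂: 1, 2, 0, -3, 0
d²: 1, 4, 0, 9, 0; Σd² = 14
ρ = 1 − 6·14/(5·24) = 1 − 84/120 = 0.300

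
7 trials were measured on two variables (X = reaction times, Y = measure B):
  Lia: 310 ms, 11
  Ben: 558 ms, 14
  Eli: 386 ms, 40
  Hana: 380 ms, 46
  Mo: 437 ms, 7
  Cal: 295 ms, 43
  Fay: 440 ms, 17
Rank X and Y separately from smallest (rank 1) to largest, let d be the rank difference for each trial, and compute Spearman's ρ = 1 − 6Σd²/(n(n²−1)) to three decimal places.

Ranks of variable 1: 2, 7, 4, 3, 5, 1, 6
Ranks of variable 2: 2, 3, 5, 7, 1, 6, 4
d = r₁ − r₂: 0, 4, -1, -4, 4, -5, 2
d²: 0, 16, 1, 16, 16, 25, 4; Σd² = 78
ρ = 1 − 6·78/(7·48) = 1 − 468/336 = -0.393

-0.393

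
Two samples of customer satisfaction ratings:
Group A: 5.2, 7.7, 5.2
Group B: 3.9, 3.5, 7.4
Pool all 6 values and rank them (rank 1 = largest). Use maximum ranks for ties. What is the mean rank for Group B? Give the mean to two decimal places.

4.33

Sorted (descending): 7.7, 7.4, 5.2, 5.2, 3.9, 3.5
The 2 values of 5.2 occupy positions 3–4 → each gets rank 4.
Group B values → pooled ranks: 3.9→5, 3.5→6, 7.4→2
Mean rank = (5 + 6 + 2) / 3 = 4.33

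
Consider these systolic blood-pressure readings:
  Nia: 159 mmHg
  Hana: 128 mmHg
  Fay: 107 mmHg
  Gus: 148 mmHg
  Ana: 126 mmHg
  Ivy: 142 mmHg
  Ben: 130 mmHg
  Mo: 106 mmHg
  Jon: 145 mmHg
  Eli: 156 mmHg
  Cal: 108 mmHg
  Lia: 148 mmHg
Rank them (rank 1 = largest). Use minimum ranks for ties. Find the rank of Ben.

Sorted (descending): 159, 156, 148, 148, 145, 142, 130, 128, 126, 108, 107, 106
The 2 values of 148 occupy positions 3–4 → each gets rank 3.
Ben has value 130 mmHg → rank 7.

7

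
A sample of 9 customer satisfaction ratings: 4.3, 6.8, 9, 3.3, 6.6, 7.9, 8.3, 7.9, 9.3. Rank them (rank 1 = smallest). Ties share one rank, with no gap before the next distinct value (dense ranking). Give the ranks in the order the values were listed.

Sorted (ascending): 3.3, 4.3, 6.6, 6.8, 7.9, 7.9, 8.3, 9, 9.3
The 2 values of 7.9 share dense rank 5.
Remaining distinct values take the next consecutive integers.

2, 4, 7, 1, 3, 5, 6, 5, 8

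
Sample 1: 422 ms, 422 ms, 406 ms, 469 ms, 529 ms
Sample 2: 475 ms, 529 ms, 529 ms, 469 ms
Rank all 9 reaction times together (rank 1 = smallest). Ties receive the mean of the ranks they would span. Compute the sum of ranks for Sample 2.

Sorted (ascending): 406, 422, 422, 469, 469, 475, 529, 529, 529
The 2 values of 422 occupy positions 2–3 → average rank (2+3)/2 = 2.5.
The 2 values of 469 occupy positions 4–5 → average rank (4+5)/2 = 4.5.
The 3 values of 529 occupy positions 7–9 → average rank 8.
Sample 2 values → pooled ranks: 475→6, 529→8, 529→8, 469→4.5
Rank sum = 6 + 8 + 8 + 4.5 = 26.5

26.5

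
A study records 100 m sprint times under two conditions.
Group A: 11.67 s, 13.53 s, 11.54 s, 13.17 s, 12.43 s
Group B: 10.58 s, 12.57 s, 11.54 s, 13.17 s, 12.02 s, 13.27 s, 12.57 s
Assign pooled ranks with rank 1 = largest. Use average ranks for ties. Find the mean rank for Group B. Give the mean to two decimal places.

6.71

Sorted (descending): 13.53, 13.27, 13.17, 13.17, 12.57, 12.57, 12.43, 12.02, 11.67, 11.54, 11.54, 10.58
The 2 values of 13.17 occupy positions 3–4 → average rank (3+4)/2 = 3.5.
The 2 values of 12.57 occupy positions 5–6 → average rank (5+6)/2 = 5.5.
The 2 values of 11.54 occupy positions 10–11 → average rank (10+11)/2 = 10.5.
Group B values → pooled ranks: 10.58→12, 12.57→5.5, 11.54→10.5, 13.17→3.5, 12.02→8, 13.27→2, 12.57→5.5
Mean rank = (12 + 5.5 + 10.5 + 3.5 + 8 + 2 + 5.5) / 7 = 6.71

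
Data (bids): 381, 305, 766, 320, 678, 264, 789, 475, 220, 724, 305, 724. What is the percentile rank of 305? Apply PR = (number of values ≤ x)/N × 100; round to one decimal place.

N = 12.
Strictly below 305: 2. Equal to 305: 2.
PR = 4/12 × 100 = 33.3

33.3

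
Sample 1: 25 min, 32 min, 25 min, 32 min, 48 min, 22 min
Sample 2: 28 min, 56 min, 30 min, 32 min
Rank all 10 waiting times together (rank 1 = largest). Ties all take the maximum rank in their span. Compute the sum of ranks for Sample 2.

19

Sorted (descending): 56, 48, 32, 32, 32, 30, 28, 25, 25, 22
The 3 values of 32 occupy positions 3–5 → each gets rank 5.
The 2 values of 25 occupy positions 8–9 → each gets rank 9.
Sample 2 values → pooled ranks: 28→7, 56→1, 30→6, 32→5
Rank sum = 7 + 1 + 6 + 5 = 19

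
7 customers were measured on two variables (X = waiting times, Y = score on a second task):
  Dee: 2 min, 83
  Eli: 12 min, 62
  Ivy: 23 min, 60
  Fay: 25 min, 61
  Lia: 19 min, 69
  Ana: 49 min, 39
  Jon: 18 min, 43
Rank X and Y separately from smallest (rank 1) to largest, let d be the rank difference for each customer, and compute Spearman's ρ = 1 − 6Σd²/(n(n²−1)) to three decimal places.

Ranks of variable 1: 1, 2, 5, 6, 4, 7, 3
Ranks of variable 2: 7, 5, 3, 4, 6, 1, 2
d = r₁ − r₂: -6, -3, 2, 2, -2, 6, 1
d²: 36, 9, 4, 4, 4, 36, 1; Σd² = 94
ρ = 1 − 6·94/(7·48) = 1 − 564/336 = -0.679

-0.679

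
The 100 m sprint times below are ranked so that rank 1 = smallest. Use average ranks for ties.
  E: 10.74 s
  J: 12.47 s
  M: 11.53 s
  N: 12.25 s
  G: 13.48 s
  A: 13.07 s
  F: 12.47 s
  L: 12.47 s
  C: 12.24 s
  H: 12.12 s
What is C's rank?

4

Sorted (ascending): 10.74, 11.53, 12.12, 12.24, 12.25, 12.47, 12.47, 12.47, 13.07, 13.48
The 3 values of 12.47 occupy positions 6–8 → average rank 7.
C has value 12.24 s → rank 4.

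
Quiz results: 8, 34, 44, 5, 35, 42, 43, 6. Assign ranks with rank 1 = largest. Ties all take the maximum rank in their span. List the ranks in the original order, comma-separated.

Sorted (descending): 44, 43, 42, 35, 34, 8, 6, 5
No ties — each value takes its position as its rank.

6, 5, 1, 8, 4, 3, 2, 7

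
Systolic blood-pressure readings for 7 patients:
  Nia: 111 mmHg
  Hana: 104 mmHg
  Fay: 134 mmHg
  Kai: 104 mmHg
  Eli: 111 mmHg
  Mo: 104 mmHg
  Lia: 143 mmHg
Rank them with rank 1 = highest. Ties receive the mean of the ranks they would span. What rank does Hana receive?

Sorted (descending): 143, 134, 111, 111, 104, 104, 104
The 2 values of 111 occupy positions 3–4 → average rank (3+4)/2 = 3.5.
The 3 values of 104 occupy positions 5–7 → average rank 6.
Hana has value 104 mmHg → rank 6.

6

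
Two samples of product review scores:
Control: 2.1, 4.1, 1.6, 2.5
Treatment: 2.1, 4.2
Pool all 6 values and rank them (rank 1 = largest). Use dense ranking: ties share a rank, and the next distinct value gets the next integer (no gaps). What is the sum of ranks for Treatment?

Sorted (descending): 4.2, 4.1, 2.5, 2.1, 2.1, 1.6
The 2 values of 2.1 share dense rank 4.
Remaining distinct values take the next consecutive integers.
Treatment values → pooled ranks: 2.1→4, 4.2→1
Rank sum = 4 + 1 = 5

5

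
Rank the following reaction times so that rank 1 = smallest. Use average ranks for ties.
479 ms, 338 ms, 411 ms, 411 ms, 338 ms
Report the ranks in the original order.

5, 1.5, 3.5, 3.5, 1.5

Sorted (ascending): 338, 338, 411, 411, 479
The 2 values of 338 occupy positions 1–2 → average rank (1+2)/2 = 1.5.
The 2 values of 411 occupy positions 3–4 → average rank (3+4)/2 = 3.5.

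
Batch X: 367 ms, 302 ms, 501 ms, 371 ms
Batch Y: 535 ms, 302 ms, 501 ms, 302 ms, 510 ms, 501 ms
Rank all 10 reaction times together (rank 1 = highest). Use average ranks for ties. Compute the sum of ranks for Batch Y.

Sorted (descending): 535, 510, 501, 501, 501, 371, 367, 302, 302, 302
The 3 values of 501 occupy positions 3–5 → average rank 4.
The 3 values of 302 occupy positions 8–10 → average rank 9.
Batch Y values → pooled ranks: 535→1, 302→9, 501→4, 302→9, 510→2, 501→4
Rank sum = 1 + 9 + 4 + 9 + 2 + 4 = 29

29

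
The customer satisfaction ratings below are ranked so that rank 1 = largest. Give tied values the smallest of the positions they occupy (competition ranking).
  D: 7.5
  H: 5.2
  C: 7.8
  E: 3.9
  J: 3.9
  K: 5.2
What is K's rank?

3

Sorted (descending): 7.8, 7.5, 5.2, 5.2, 3.9, 3.9
The 2 values of 5.2 occupy positions 3–4 → each gets rank 3.
The 2 values of 3.9 occupy positions 5–6 → each gets rank 5.
K has value 5.2 → rank 3.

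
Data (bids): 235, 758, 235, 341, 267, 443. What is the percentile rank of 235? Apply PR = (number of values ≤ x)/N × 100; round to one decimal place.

N = 6.
Strictly below 235: 0. Equal to 235: 2.
PR = 2/6 × 100 = 33.3

33.3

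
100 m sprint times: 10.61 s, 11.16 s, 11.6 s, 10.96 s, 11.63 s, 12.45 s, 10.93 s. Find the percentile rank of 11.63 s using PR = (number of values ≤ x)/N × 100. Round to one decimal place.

85.7

N = 7.
Strictly below 11.63: 5. Equal to 11.63: 1.
PR = 6/7 × 100 = 85.7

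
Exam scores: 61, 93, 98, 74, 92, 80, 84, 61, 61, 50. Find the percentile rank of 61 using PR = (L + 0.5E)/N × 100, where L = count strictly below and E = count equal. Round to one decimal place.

N = 10.
Strictly below 61: 1. Equal to 61: 3.
PR = (1 + 0.5·3)/10 × 100 = 25.0

25.0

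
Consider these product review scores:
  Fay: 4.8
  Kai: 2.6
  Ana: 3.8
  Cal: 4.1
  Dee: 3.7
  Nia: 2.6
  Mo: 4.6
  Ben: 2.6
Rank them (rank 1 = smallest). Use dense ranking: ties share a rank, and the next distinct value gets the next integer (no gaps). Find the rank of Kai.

Sorted (ascending): 2.6, 2.6, 2.6, 3.7, 3.8, 4.1, 4.6, 4.8
The 3 values of 2.6 share dense rank 1.
Remaining distinct values take the next consecutive integers.
Kai has value 2.6 → rank 1.

1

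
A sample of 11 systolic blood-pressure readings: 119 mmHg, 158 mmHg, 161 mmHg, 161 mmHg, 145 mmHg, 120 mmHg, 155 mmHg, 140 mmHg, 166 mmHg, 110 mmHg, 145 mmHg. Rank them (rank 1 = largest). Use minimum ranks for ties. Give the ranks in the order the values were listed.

10, 4, 2, 2, 6, 9, 5, 8, 1, 11, 6

Sorted (descending): 166, 161, 161, 158, 155, 145, 145, 140, 120, 119, 110
The 2 values of 161 occupy positions 2–3 → each gets rank 2.
The 2 values of 145 occupy positions 6–7 → each gets rank 6.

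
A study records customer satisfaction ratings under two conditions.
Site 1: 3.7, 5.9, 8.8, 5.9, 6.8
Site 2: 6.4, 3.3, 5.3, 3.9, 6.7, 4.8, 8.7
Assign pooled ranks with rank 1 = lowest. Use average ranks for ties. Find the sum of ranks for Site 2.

Sorted (ascending): 3.3, 3.7, 3.9, 4.8, 5.3, 5.9, 5.9, 6.4, 6.7, 6.8, 8.7, 8.8
The 2 values of 5.9 occupy positions 6–7 → average rank (6+7)/2 = 6.5.
Site 2 values → pooled ranks: 6.4→8, 3.3→1, 5.3→5, 3.9→3, 6.7→9, 4.8→4, 8.7→11
Rank sum = 8 + 1 + 5 + 3 + 9 + 4 + 11 = 41

41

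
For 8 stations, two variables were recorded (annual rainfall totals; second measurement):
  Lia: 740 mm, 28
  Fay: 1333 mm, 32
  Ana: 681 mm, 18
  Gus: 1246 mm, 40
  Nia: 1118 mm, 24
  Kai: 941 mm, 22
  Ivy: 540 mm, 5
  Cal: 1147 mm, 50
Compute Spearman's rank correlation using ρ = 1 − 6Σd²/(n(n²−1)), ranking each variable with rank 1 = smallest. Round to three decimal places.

0.833

Ranks of variable 1: 3, 8, 2, 7, 5, 4, 1, 6
Ranks of variable 2: 5, 6, 2, 7, 4, 3, 1, 8
d = r₁ − r₂: -2, 2, 0, 0, 1, 1, 0, -2
d²: 4, 4, 0, 0, 1, 1, 0, 4; Σd² = 14
ρ = 1 − 6·14/(8·63) = 1 − 84/504 = 0.833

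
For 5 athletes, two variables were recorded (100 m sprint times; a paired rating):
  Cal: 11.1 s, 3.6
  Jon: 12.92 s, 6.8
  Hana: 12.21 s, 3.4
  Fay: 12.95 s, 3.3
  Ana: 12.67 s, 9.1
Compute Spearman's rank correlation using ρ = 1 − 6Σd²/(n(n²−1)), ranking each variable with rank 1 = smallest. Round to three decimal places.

Ranks of variable 1: 1, 4, 2, 5, 3
Ranks of variable 2: 3, 4, 2, 1, 5
d = r₁ − r₂: -2, 0, 0, 4, -2
d²: 4, 0, 0, 16, 4; Σd² = 24
ρ = 1 − 6·24/(5·24) = 1 − 144/120 = -0.200

-0.200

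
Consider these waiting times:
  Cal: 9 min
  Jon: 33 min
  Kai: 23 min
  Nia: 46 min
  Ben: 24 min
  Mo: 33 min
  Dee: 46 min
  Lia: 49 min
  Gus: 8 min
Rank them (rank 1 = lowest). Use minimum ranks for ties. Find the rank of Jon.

Sorted (ascending): 8, 9, 23, 24, 33, 33, 46, 46, 49
The 2 values of 33 occupy positions 5–6 → each gets rank 5.
The 2 values of 46 occupy positions 7–8 → each gets rank 7.
Jon has value 33 min → rank 5.

5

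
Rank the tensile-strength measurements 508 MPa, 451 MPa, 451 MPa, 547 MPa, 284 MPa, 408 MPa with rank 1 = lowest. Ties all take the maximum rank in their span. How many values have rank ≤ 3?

2

Sorted (ascending): 284, 408, 451, 451, 508, 547
The 2 values of 451 occupy positions 3–4 → each gets rank 4.
Ranks ≤ 3: {1, 2} → 2 values.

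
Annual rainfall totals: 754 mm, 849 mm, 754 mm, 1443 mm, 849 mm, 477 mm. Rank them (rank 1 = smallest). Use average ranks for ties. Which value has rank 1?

Sorted (ascending): 477, 754, 754, 849, 849, 1443
The 2 values of 754 occupy positions 2–3 → average rank (2+3)/2 = 2.5.
The 2 values of 849 occupy positions 4–5 → average rank (4+5)/2 = 4.5.
Rank 1 → value 477.

477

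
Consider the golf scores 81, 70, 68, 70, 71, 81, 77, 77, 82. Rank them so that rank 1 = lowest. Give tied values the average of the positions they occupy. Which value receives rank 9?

Sorted (ascending): 68, 70, 70, 71, 77, 77, 81, 81, 82
The 2 values of 70 occupy positions 2–3 → average rank (2+3)/2 = 2.5.
The 2 values of 77 occupy positions 5–6 → average rank (5+6)/2 = 5.5.
The 2 values of 81 occupy positions 7–8 → average rank (7+8)/2 = 7.5.
Rank 9 → value 82.

82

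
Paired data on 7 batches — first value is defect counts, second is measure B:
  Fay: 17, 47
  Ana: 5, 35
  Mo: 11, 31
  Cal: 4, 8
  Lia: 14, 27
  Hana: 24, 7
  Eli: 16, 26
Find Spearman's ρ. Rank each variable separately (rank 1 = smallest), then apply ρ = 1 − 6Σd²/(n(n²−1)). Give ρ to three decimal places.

Ranks of variable 1: 6, 2, 3, 1, 4, 7, 5
Ranks of variable 2: 7, 6, 5, 2, 4, 1, 3
d = r₁ − r₂: -1, -4, -2, -1, 0, 6, 2
d²: 1, 16, 4, 1, 0, 36, 4; Σd² = 62
ρ = 1 − 6·62/(7·48) = 1 − 372/336 = -0.107

-0.107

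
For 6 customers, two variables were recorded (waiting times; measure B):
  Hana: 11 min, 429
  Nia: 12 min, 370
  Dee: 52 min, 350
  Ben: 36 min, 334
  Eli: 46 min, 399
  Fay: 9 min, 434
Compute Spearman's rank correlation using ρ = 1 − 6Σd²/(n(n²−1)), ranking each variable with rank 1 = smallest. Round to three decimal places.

Ranks of variable 1: 2, 3, 6, 4, 5, 1
Ranks of variable 2: 5, 3, 2, 1, 4, 6
d = r₁ − r₂: -3, 0, 4, 3, 1, -5
d²: 9, 0, 16, 9, 1, 25; Σd² = 60
ρ = 1 − 6·60/(6·35) = 1 − 360/210 = -0.714

-0.714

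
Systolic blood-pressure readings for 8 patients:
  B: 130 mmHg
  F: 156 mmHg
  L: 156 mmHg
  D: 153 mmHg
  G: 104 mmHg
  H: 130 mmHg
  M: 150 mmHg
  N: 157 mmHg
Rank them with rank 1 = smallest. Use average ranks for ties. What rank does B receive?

Sorted (ascending): 104, 130, 130, 150, 153, 156, 156, 157
The 2 values of 130 occupy positions 2–3 → average rank (2+3)/2 = 2.5.
The 2 values of 156 occupy positions 6–7 → average rank (6+7)/2 = 6.5.
B has value 130 mmHg → rank 2.5.

2.5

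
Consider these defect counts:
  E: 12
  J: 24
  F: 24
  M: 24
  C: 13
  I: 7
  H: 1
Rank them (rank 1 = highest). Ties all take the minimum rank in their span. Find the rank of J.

Sorted (descending): 24, 24, 24, 13, 12, 7, 1
The 3 values of 24 occupy positions 1–3 → each gets rank 1.
J has value 24 → rank 1.

1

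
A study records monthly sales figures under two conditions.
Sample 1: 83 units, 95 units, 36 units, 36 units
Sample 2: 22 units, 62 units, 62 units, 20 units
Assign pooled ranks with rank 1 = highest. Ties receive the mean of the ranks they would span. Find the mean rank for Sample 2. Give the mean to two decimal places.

5.50

Sorted (descending): 95, 83, 62, 62, 36, 36, 22, 20
The 2 values of 62 occupy positions 3–4 → average rank (3+4)/2 = 3.5.
The 2 values of 36 occupy positions 5–6 → average rank (5+6)/2 = 5.5.
Sample 2 values → pooled ranks: 22→7, 62→3.5, 62→3.5, 20→8
Mean rank = (7 + 3.5 + 3.5 + 8) / 4 = 5.50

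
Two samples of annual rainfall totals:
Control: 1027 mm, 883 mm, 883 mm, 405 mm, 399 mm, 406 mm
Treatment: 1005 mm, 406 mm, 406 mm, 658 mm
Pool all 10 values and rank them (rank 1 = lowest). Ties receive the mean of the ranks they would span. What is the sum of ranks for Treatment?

Sorted (ascending): 399, 405, 406, 406, 406, 658, 883, 883, 1005, 1027
The 3 values of 406 occupy positions 3–5 → average rank 4.
The 2 values of 883 occupy positions 7–8 → average rank (7+8)/2 = 7.5.
Treatment values → pooled ranks: 1005→9, 406→4, 406→4, 658→6
Rank sum = 9 + 4 + 4 + 6 = 23

23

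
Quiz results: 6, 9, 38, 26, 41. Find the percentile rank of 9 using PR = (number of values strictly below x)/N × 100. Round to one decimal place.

N = 5.
Strictly below 9: 1. Equal to 9: 1.
PR = 1/5 × 100 = 20.0

20.0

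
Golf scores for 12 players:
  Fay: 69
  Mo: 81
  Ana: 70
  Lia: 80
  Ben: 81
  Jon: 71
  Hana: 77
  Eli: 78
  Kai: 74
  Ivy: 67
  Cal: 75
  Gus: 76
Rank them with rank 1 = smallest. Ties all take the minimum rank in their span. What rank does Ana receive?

3

Sorted (ascending): 67, 69, 70, 71, 74, 75, 76, 77, 78, 80, 81, 81
The 2 values of 81 occupy positions 11–12 → each gets rank 11.
Ana has value 70 → rank 3.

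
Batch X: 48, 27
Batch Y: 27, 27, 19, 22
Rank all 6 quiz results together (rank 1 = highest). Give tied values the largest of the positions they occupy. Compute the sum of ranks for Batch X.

5

Sorted (descending): 48, 27, 27, 27, 22, 19
The 3 values of 27 occupy positions 2–4 → each gets rank 4.
Batch X values → pooled ranks: 48→1, 27→4
Rank sum = 1 + 4 = 5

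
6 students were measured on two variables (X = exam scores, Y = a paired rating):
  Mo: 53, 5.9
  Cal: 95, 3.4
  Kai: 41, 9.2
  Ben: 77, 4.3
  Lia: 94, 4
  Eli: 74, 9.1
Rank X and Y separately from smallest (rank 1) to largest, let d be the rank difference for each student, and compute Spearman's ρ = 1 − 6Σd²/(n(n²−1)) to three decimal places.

-0.943

Ranks of variable 1: 2, 6, 1, 4, 5, 3
Ranks of variable 2: 4, 1, 6, 3, 2, 5
d = r₁ − r₂: -2, 5, -5, 1, 3, -2
d²: 4, 25, 25, 1, 9, 4; Σd² = 68
ρ = 1 − 6·68/(6·35) = 1 − 408/210 = -0.943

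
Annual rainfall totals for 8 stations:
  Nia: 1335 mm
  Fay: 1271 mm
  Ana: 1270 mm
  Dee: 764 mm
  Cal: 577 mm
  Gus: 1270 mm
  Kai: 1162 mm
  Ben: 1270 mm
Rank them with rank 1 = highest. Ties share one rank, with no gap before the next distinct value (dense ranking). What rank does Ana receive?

Sorted (descending): 1335, 1271, 1270, 1270, 1270, 1162, 764, 577
The 3 values of 1270 share dense rank 3.
Remaining distinct values take the next consecutive integers.
Ana has value 1270 mm → rank 3.

3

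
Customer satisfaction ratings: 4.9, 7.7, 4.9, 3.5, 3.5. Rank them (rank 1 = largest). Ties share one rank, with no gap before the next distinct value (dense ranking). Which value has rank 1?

7.7

Sorted (descending): 7.7, 4.9, 4.9, 3.5, 3.5
The 2 values of 4.9 share dense rank 2.
The 2 values of 3.5 share dense rank 3.
Remaining distinct values take the next consecutive integers.
Rank 1 → value 7.7.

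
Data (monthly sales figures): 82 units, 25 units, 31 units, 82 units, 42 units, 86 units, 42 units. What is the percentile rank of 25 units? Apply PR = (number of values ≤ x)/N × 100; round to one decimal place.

14.3

N = 7.
Strictly below 25: 0. Equal to 25: 1.
PR = 1/7 × 100 = 14.3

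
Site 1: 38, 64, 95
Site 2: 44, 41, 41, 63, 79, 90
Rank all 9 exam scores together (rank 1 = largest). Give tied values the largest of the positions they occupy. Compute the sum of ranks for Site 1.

Sorted (descending): 95, 90, 79, 64, 63, 44, 41, 41, 38
The 2 values of 41 occupy positions 7–8 → each gets rank 8.
Site 1 values → pooled ranks: 38→9, 64→4, 95→1
Rank sum = 9 + 4 + 1 = 14

14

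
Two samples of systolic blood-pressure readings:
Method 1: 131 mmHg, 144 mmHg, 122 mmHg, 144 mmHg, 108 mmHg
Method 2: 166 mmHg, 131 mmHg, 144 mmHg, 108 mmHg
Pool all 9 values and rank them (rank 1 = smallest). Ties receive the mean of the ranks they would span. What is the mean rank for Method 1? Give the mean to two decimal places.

4.60

Sorted (ascending): 108, 108, 122, 131, 131, 144, 144, 144, 166
The 2 values of 108 occupy positions 1–2 → average rank (1+2)/2 = 1.5.
The 2 values of 131 occupy positions 4–5 → average rank (4+5)/2 = 4.5.
The 3 values of 144 occupy positions 6–8 → average rank 7.
Method 1 values → pooled ranks: 131→4.5, 144→7, 122→3, 144→7, 108→1.5
Mean rank = (4.5 + 7 + 3 + 7 + 1.5) / 5 = 4.60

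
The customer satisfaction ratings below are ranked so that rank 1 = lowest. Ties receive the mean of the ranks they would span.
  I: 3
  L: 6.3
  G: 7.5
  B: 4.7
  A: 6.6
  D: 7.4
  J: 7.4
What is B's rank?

Sorted (ascending): 3, 4.7, 6.3, 6.6, 7.4, 7.4, 7.5
The 2 values of 7.4 occupy positions 5–6 → average rank (5+6)/2 = 5.5.
B has value 4.7 → rank 2.

2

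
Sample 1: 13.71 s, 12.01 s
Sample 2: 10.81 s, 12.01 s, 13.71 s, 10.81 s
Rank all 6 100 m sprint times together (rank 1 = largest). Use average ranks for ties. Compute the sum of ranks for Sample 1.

5

Sorted (descending): 13.71, 13.71, 12.01, 12.01, 10.81, 10.81
The 2 values of 13.71 occupy positions 1–2 → average rank (1+2)/2 = 1.5.
The 2 values of 12.01 occupy positions 3–4 → average rank (3+4)/2 = 3.5.
The 2 values of 10.81 occupy positions 5–6 → average rank (5+6)/2 = 5.5.
Sample 1 values → pooled ranks: 13.71→1.5, 12.01→3.5
Rank sum = 1.5 + 3.5 = 5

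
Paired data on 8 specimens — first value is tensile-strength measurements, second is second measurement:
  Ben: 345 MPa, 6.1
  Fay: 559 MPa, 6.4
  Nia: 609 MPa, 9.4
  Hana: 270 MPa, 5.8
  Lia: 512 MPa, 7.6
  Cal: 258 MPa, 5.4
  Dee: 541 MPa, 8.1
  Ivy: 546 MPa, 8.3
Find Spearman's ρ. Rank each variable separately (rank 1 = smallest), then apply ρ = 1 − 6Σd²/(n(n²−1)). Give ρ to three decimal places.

Ranks of variable 1: 3, 7, 8, 2, 4, 1, 5, 6
Ranks of variable 2: 3, 4, 8, 2, 5, 1, 6, 7
d = r₁ − r₂: 0, 3, 0, 0, -1, 0, -1, -1
d²: 0, 9, 0, 0, 1, 0, 1, 1; Σd² = 12
ρ = 1 − 6·12/(8·63) = 1 − 72/504 = 0.857

0.857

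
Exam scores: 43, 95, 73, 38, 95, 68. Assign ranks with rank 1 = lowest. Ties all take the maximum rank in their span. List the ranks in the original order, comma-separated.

Sorted (ascending): 38, 43, 68, 73, 95, 95
The 2 values of 95 occupy positions 5–6 → each gets rank 6.

2, 6, 4, 1, 6, 3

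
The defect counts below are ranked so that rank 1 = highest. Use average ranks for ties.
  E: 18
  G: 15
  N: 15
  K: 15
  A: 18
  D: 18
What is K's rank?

5

Sorted (descending): 18, 18, 18, 15, 15, 15
The 3 values of 18 occupy positions 1–3 → average rank 2.
The 3 values of 15 occupy positions 4–6 → average rank 5.
K has value 15 → rank 5.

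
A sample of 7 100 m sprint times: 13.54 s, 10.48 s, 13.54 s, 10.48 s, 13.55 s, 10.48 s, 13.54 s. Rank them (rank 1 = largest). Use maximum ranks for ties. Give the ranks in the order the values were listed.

4, 7, 4, 7, 1, 7, 4

Sorted (descending): 13.55, 13.54, 13.54, 13.54, 10.48, 10.48, 10.48
The 3 values of 13.54 occupy positions 2–4 → each gets rank 4.
The 3 values of 10.48 occupy positions 5–7 → each gets rank 7.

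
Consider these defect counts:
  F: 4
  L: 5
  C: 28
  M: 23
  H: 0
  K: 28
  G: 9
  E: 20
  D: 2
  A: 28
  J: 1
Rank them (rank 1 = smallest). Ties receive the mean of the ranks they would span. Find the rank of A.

10

Sorted (ascending): 0, 1, 2, 4, 5, 9, 20, 23, 28, 28, 28
The 3 values of 28 occupy positions 9–11 → average rank 10.
A has value 28 → rank 10.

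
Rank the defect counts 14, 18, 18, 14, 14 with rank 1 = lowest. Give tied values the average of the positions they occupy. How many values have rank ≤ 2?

3

Sorted (ascending): 14, 14, 14, 18, 18
The 3 values of 14 occupy positions 1–3 → average rank 2.
The 2 values of 18 occupy positions 4–5 → average rank (4+5)/2 = 4.5.
Ranks ≤ 2: {2, 2, 2} → 3 values.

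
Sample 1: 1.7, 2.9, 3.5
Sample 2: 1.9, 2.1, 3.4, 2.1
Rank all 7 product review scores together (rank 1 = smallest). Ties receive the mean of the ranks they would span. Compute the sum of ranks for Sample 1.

13

Sorted (ascending): 1.7, 1.9, 2.1, 2.1, 2.9, 3.4, 3.5
The 2 values of 2.1 occupy positions 3–4 → average rank (3+4)/2 = 3.5.
Sample 1 values → pooled ranks: 1.7→1, 2.9→5, 3.5→7
Rank sum = 1 + 5 + 7 = 13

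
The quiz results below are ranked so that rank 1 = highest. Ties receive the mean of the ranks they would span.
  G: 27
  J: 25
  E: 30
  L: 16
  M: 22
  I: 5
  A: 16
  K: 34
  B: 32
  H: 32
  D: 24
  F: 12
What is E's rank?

4

Sorted (descending): 34, 32, 32, 30, 27, 25, 24, 22, 16, 16, 12, 5
The 2 values of 32 occupy positions 2–3 → average rank (2+3)/2 = 2.5.
The 2 values of 16 occupy positions 9–10 → average rank (9+10)/2 = 9.5.
E has value 30 → rank 4.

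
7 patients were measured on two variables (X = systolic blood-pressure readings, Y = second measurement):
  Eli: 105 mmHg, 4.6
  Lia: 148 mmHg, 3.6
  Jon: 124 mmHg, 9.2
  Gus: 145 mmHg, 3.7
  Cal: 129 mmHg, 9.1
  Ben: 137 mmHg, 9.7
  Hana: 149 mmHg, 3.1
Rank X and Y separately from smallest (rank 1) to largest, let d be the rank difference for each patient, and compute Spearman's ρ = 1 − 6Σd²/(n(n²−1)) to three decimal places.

-0.679

Ranks of variable 1: 1, 6, 2, 5, 3, 4, 7
Ranks of variable 2: 4, 2, 6, 3, 5, 7, 1
d = r₁ − r₂: -3, 4, -4, 2, -2, -3, 6
d²: 9, 16, 16, 4, 4, 9, 36; Σd² = 94
ρ = 1 − 6·94/(7·48) = 1 − 564/336 = -0.679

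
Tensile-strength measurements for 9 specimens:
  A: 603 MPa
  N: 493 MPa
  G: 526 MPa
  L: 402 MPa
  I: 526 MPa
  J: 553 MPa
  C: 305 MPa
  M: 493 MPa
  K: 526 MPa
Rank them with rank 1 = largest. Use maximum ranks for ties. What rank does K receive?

5

Sorted (descending): 603, 553, 526, 526, 526, 493, 493, 402, 305
The 3 values of 526 occupy positions 3–5 → each gets rank 5.
The 2 values of 493 occupy positions 6–7 → each gets rank 7.
K has value 526 MPa → rank 5.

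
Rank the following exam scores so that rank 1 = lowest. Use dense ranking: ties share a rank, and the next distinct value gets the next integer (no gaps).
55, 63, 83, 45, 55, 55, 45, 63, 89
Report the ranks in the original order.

2, 3, 4, 1, 2, 2, 1, 3, 5

Sorted (ascending): 45, 45, 55, 55, 55, 63, 63, 83, 89
The 2 values of 45 share dense rank 1.
The 3 values of 55 share dense rank 2.
The 2 values of 63 share dense rank 3.
Remaining distinct values take the next consecutive integers.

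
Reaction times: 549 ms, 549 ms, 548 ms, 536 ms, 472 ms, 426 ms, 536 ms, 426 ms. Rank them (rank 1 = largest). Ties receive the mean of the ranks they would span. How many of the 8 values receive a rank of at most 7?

6

Sorted (descending): 549, 549, 548, 536, 536, 472, 426, 426
The 2 values of 549 occupy positions 1–2 → average rank (1+2)/2 = 1.5.
The 2 values of 536 occupy positions 4–5 → average rank (4+5)/2 = 4.5.
The 2 values of 426 occupy positions 7–8 → average rank (7+8)/2 = 7.5.
Ranks ≤ 7: {1.5, 1.5, 3, 4.5, 4.5, 6} → 6 values.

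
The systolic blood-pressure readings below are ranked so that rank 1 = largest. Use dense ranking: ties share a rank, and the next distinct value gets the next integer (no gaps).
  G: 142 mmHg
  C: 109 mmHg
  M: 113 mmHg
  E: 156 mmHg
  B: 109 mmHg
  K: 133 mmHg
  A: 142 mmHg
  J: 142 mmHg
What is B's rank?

5

Sorted (descending): 156, 142, 142, 142, 133, 113, 109, 109
The 3 values of 142 share dense rank 2.
The 2 values of 109 share dense rank 5.
Remaining distinct values take the next consecutive integers.
B has value 109 mmHg → rank 5.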